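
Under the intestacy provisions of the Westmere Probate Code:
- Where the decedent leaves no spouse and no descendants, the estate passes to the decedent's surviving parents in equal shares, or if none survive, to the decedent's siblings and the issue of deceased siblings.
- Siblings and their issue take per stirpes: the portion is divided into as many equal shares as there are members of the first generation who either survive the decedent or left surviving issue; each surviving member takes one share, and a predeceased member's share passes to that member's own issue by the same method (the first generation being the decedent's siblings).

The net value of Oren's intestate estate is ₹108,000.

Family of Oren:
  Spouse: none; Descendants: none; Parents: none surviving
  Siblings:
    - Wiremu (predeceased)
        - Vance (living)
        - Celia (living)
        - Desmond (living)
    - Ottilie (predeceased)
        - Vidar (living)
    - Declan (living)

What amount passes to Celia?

The entire ₹108,000 passes to the siblings and their issue.
That amount (₹108,000) is divided into 3 shares of ₹36,000: Declan takes ₹36,000; Wiremu's ₹36,000 share passes to Wiremu's issue; Ottilie's ₹36,000 share passes to Ottilie's issue.
Wiremu's share (₹36,000) is divided into 3 shares of ₹12,000: Vance, Celia, and Desmond each take ₹12,000.
Ottilie's share (₹36,000) passes entirely to Vidar.

Celia receives ₹12,000.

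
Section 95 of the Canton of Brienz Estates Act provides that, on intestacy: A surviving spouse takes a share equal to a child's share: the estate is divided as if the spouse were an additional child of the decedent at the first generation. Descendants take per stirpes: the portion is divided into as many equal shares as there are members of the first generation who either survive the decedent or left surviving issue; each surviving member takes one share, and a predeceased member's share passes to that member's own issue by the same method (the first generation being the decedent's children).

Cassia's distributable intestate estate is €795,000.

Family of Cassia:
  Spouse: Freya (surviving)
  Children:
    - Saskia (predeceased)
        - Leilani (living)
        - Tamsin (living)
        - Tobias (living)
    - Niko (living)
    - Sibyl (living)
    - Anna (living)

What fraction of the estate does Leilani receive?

The spouse counts as an additional share at the children's level, so there are 5 primary shares of €159,000. Freya takes one such share (€159,000).
The children's combined portion (€636,000) is divided into 4 shares of €159,000: Niko, Sibyl, and Anna each take €159,000; Saskia's €159,000 share passes to Saskia's issue.
Saskia's share (€159,000) is divided into 3 shares of €53,000: Leilani, Tamsin, and Tobias each take €53,000.

Leilani receives 1/15 of the estate.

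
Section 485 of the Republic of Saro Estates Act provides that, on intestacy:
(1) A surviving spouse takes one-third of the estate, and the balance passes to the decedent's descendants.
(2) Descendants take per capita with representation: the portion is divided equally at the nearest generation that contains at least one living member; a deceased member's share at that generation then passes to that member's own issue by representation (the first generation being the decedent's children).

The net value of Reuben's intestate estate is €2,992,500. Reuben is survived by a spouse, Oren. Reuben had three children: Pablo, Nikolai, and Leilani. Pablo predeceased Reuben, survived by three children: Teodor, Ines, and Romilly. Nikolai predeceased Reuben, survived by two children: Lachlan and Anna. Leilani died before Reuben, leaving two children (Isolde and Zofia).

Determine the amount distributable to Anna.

Oren takes one-third of €2,992,500 = €997,500. The remaining €1,995,000 passes to the descendants.
No child survives, so the initial division is made at the grandchildren's generation.
The descendants' portion (€1,995,000) is divided into 7 shares of €285,000: Teodor, Ines, Romilly, Lachlan, Anna, Isolde, and Zofia each take €285,000.

Anna receives €285,000.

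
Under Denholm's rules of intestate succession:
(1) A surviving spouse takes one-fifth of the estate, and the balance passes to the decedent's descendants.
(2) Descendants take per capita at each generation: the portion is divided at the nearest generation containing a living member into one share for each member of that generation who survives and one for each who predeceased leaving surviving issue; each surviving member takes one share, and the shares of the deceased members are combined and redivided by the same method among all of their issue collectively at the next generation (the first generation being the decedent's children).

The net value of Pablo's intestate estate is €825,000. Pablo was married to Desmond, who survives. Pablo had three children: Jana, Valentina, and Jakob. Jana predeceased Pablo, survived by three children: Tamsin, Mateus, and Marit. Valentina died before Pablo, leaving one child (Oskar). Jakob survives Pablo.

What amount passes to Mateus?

Desmond takes one-fifth of €825,000 = €165,000. The remaining €660,000 passes to the descendants.
The descendants' portion (€660,000) is divided at the children's generation into 3 shares of €220,000. Jakob takes €220,000. The 2 shares of the deceased (Jana and Valentina) are combined into a pool of €440,000.
That pool (€440,000) is divided at the grandchildren's generation equally among Tamsin, Mateus, Marit, and Oskar: €110,000 each.

Mateus receives €110,000.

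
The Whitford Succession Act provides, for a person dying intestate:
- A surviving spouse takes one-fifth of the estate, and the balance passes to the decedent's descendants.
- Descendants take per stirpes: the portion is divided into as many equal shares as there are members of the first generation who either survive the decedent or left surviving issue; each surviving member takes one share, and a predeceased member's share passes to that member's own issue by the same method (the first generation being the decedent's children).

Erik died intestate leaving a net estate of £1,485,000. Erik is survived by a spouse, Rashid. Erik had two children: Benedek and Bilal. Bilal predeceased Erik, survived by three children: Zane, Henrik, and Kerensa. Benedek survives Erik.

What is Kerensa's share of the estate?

Rashid takes one-fifth of £1,485,000 = £297,000. The remaining £1,188,000 passes to the descendants.
The descendants' portion (£1,188,000) is divided into 2 shares of £594,000: Benedek takes £594,000; Bilal's £594,000 share passes to Bilal's issue.
Bilal's share (£594,000) is divided into 3 shares of £198,000: Zane, Henrik, and Kerensa each take £198,000.

Kerensa receives £198,000.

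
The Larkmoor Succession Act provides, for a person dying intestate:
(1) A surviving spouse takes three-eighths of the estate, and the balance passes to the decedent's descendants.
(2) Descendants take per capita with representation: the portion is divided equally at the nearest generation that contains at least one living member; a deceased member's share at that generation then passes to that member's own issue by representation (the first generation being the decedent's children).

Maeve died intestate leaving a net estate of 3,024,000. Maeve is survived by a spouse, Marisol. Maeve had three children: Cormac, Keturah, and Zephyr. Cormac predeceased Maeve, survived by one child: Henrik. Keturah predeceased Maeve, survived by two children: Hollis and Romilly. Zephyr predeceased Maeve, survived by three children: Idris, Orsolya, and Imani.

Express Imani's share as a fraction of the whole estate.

Marisol takes three-eighths of 3,024,000 = 1,134,000. The remaining 1,890,000 passes to the descendants.
No child survives, so the initial division is made at the grandchildren's generation.
The descendants' portion (1,890,000) is divided into 6 shares of 315,000: Henrik, Hollis, Romilly, Idris, Orsolya, and Imani each take 315,000.

Imani receives 5/48 of the estate.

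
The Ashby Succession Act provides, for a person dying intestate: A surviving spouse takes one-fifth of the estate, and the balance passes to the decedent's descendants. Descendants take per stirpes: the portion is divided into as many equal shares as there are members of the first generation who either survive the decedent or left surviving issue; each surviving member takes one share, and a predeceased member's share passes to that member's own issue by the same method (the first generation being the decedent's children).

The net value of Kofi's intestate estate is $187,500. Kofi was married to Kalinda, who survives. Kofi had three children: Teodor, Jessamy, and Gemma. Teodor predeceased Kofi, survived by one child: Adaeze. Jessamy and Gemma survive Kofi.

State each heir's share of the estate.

Kalinda: $37,500; Adaeze: $50,000; Jessamy: $50,000; Gemma: $50,000

Kalinda takes one-fifth of $187,500 = $37,500. The remaining $150,000 passes to the descendants.
The descendants' portion ($150,000) is divided into 3 shares of $50,000: Jessamy and Gemma each take $50,000; Teodor's $50,000 share passes to Teodor's issue.
Teodor's share ($50,000) passes entirely to Adaeze.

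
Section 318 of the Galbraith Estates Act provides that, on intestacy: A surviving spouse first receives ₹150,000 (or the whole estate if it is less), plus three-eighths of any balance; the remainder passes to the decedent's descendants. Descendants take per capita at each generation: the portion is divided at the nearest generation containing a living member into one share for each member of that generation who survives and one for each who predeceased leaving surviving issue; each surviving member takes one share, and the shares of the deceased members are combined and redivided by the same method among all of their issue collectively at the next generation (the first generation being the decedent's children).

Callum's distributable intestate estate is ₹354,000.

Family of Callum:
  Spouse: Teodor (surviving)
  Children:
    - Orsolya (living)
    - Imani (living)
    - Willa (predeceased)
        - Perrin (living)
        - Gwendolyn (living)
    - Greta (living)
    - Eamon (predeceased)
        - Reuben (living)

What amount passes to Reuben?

Reuben receives ₹17,000.

Teodor first takes ₹150,000, leaving a balance of ₹204,000. Teodor then takes three-eighths of the balance (₹76,500), for a total of ₹226,500. The remaining ₹127,500 passes to the descendants.
The descendants' portion (₹127,500) is divided at the children's generation into 5 shares of ₹25,500. Orsolya, Imani, and Greta each take ₹25,500. The 2 shares of the deceased (Willa and Eamon) are combined into a pool of ₹51,000.
That pool (₹51,000) is divided at the grandchildren's generation equally among Perrin, Gwendolyn, and Reuben: ₹17,000 each.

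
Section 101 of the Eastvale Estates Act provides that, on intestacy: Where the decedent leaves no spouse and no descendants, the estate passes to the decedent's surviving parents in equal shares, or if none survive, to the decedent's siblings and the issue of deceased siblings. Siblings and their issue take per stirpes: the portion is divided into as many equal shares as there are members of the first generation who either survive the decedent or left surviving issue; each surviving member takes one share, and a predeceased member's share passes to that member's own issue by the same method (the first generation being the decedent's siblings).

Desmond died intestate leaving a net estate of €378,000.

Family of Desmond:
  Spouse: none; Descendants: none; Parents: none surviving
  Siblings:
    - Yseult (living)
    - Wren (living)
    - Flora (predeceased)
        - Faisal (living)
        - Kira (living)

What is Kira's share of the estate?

Kira receives €63,000.

The entire €378,000 passes to the siblings and their issue.
That amount (€378,000) is divided into 3 shares of €126,000: Yseult and Wren each take €126,000; Flora's €126,000 share passes to Flora's issue.
Flora's share (€126,000) is divided into 2 shares of €63,000: Faisal and Kira each take €63,000.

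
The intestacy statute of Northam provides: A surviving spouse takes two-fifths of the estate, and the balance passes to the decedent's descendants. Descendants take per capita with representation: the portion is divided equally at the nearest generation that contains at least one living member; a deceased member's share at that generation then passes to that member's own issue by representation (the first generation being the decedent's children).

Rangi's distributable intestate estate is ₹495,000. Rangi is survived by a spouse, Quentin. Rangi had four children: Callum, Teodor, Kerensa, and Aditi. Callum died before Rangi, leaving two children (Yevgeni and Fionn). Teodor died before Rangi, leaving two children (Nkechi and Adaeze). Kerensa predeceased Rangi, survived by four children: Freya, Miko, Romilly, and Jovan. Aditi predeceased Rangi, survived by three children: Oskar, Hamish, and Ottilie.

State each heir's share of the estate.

Quentin: ₹198,000; Yevgeni: ₹27,000; Fionn: ₹27,000; Nkechi: ₹27,000; Adaeze: ₹27,000; Freya: ₹27,000; Miko: ₹27,000; Romilly: ₹27,000; Jovan: ₹27,000; Oskar: ₹27,000; Hamish: ₹27,000; Ottilie: ₹27,000

Quentin takes two-fifths of ₹495,000 = ₹198,000. The remaining ₹297,000 passes to the descendants.
No child survives, so the initial division is made at the grandchildren's generation.
The descendants' portion (₹297,000) is divided into 11 shares of ₹27,000: Yevgeni, Fionn, Nkechi, Adaeze, Freya, Miko, Romilly, Jovan, Oskar, Hamish, and Ottilie each take ₹27,000.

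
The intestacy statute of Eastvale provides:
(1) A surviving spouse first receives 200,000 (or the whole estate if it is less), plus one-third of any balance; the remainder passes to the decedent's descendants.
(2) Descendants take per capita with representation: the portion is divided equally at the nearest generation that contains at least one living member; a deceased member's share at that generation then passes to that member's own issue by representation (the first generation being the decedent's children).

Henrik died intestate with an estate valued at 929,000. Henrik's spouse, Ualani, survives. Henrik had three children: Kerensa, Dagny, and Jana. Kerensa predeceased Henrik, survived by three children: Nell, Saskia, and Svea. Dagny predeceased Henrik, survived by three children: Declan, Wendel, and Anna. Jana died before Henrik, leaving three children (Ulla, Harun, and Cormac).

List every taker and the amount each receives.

Ualani: 443,000; Nell: 54,000; Saskia: 54,000; Svea: 54,000; Declan: 54,000; Wendel: 54,000; Anna: 54,000; Ulla: 54,000; Harun: 54,000; Cormac: 54,000

Ualani first takes 200,000, leaving a balance of 729,000. Ualani then takes one-third of the balance (243,000), for a total of 443,000. The remaining 486,000 passes to the descendants.
No child survives, so the initial division is made at the grandchildren's generation.
The descendants' portion (486,000) is divided into 9 shares of 54,000: Nell, Saskia, Svea, Declan, Wendel, Anna, Ulla, Harun, and Cormac each take 54,000.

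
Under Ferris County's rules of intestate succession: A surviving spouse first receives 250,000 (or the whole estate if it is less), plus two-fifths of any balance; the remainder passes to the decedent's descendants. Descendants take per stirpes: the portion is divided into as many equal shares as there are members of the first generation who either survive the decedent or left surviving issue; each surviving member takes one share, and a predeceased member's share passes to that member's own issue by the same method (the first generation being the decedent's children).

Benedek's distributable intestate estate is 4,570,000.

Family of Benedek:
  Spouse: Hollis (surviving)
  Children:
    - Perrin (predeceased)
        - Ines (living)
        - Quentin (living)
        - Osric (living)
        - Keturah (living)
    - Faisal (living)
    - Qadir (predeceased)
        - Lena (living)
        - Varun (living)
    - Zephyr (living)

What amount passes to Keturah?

Keturah receives 162,000.

Hollis first takes 250,000, leaving a balance of 4,320,000. Hollis then takes two-fifths of the balance (1,728,000), for a total of 1,978,000. The remaining 2,592,000 passes to the descendants.
The descendants' portion (2,592,000) is divided into 4 shares of 648,000: Faisal and Zephyr each take 648,000; Perrin's 648,000 share passes to Perrin's issue; Qadir's 648,000 share passes to Qadir's issue.
Perrin's share (648,000) is divided into 4 shares of 162,000: Ines, Quentin, Osric, and Keturah each take 162,000.
Qadir's share (648,000) is divided into 2 shares of 324,000: Lena and Varun each take 324,000.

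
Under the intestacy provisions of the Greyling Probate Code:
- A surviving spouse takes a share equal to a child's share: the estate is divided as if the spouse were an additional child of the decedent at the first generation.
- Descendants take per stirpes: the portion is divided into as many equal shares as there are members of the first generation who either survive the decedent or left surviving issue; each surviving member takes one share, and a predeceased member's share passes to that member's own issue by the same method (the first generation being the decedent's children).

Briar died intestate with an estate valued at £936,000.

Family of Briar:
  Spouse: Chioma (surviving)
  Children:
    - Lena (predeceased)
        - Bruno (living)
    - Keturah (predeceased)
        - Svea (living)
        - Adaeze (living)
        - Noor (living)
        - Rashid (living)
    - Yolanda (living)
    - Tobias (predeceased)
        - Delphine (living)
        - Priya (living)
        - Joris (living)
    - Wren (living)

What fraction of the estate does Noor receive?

The spouse counts as an additional share at the children's level, so there are 6 primary shares of £156,000. Chioma takes one such share (£156,000).
The children's combined portion (£780,000) is divided into 5 shares of £156,000: Yolanda and Wren each take £156,000; Lena's £156,000 share passes to Lena's issue; Keturah's £156,000 share passes to Keturah's issue; Tobias's £156,000 share passes to Tobias's issue.
Lena's share (£156,000) passes entirely to Bruno.
Keturah's share (£156,000) is divided into 4 shares of £39,000: Svea, Adaeze, Noor, and Rashid each take £39,000.
Tobias's share (£156,000) is divided into 3 shares of £52,000: Delphine, Priya, and Joris each take £52,000.

Noor receives 1/24 of the estate.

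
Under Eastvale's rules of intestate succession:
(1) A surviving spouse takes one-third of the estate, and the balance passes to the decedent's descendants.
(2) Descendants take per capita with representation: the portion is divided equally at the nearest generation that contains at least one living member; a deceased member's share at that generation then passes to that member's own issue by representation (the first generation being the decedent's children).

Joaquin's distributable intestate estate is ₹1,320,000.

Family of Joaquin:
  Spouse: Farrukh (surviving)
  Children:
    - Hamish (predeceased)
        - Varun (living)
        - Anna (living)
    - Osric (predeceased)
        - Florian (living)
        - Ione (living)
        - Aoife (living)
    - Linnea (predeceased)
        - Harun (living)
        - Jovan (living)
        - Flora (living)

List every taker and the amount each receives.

Farrukh takes one-third of ₹1,320,000 = ₹440,000. The remaining ₹880,000 passes to the descendants.
No child survives, so the initial division is made at the grandchildren's generation.
The descendants' portion (₹880,000) is divided into 8 shares of ₹110,000: Varun, Anna, Florian, Ione, Aoife, Harun, Jovan, and Flora each take ₹110,000.

Farrukh: ₹440,000; Varun: ₹110,000; Anna: ₹110,000; Florian: ₹110,000; Ione: ₹110,000; Aoife: ₹110,000; Harun: ₹110,000; Jovan: ₹110,000; Flora: ₹110,000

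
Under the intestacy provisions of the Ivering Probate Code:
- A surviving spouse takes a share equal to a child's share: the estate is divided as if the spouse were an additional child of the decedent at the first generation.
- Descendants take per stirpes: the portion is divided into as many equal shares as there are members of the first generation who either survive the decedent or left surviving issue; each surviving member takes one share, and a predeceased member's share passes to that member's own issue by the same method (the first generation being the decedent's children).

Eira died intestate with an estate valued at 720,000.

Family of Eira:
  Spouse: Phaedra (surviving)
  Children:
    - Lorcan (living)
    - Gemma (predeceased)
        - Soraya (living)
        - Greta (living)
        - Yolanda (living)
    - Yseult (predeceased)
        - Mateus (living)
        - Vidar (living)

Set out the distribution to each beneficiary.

The spouse counts as an additional share at the children's level, so there are 4 primary shares of 180,000. Phaedra takes one such share (180,000).
The children's combined portion (540,000) is divided into 3 shares of 180,000: Lorcan takes 180,000; Gemma's 180,000 share passes to Gemma's issue; Yseult's 180,000 share passes to Yseult's issue.
Gemma's share (180,000) is divided into 3 shares of 60,000: Soraya, Greta, and Yolanda each take 60,000.
Yseult's share (180,000) is divided into 2 shares of 90,000: Mateus and Vidar each take 90,000.

Phaedra: 180,000; Lorcan: 180,000; Soraya: 60,000; Greta: 60,000; Yolanda: 60,000; Mateus: 90,000; Vidar: 90,000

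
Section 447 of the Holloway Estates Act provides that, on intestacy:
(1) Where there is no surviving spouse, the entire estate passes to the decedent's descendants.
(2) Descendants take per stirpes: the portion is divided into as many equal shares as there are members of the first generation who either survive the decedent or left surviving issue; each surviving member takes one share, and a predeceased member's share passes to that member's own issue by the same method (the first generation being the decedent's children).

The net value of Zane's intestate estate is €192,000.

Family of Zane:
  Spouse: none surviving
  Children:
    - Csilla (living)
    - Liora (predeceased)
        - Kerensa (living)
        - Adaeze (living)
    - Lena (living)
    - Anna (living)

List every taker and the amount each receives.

Csilla: €48,000; Kerensa: €24,000; Adaeze: €24,000; Lena: €48,000; Anna: €48,000

The entire €192,000 passes to the descendants.
That amount (€192,000) is divided into 4 shares of €48,000: Csilla, Lena, and Anna each take €48,000; Liora's €48,000 share passes to Liora's issue.
Liora's share (€48,000) is divided into 2 shares of €24,000: Kerensa and Adaeze each take €24,000.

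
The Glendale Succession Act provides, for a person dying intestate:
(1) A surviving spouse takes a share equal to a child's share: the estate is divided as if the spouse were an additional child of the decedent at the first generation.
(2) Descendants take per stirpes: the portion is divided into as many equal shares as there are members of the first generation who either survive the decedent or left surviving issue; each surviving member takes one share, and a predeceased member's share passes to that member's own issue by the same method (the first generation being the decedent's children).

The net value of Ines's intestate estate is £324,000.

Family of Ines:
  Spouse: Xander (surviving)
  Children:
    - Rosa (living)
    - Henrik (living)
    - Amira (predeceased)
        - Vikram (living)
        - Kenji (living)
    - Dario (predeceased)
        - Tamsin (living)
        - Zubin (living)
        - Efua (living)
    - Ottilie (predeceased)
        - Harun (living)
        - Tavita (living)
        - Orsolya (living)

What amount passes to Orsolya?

Orsolya receives £18,000.

The spouse counts as an additional share at the children's level, so there are 6 primary shares of £54,000. Xander takes one such share (£54,000).
The children's combined portion (£270,000) is divided into 5 shares of £54,000: Rosa and Henrik each take £54,000; Amira's £54,000 share passes to Amira's issue; Dario's £54,000 share passes to Dario's issue; Ottilie's £54,000 share passes to Ottilie's issue.
Amira's share (£54,000) is divided into 2 shares of £27,000: Vikram and Kenji each take £27,000.
Dario's share (£54,000) is divided into 3 shares of £18,000: Tamsin, Zubin, and Efua each take £18,000.
Ottilie's share (£54,000) is divided into 3 shares of £18,000: Harun, Tavita, and Orsolya each take £18,000.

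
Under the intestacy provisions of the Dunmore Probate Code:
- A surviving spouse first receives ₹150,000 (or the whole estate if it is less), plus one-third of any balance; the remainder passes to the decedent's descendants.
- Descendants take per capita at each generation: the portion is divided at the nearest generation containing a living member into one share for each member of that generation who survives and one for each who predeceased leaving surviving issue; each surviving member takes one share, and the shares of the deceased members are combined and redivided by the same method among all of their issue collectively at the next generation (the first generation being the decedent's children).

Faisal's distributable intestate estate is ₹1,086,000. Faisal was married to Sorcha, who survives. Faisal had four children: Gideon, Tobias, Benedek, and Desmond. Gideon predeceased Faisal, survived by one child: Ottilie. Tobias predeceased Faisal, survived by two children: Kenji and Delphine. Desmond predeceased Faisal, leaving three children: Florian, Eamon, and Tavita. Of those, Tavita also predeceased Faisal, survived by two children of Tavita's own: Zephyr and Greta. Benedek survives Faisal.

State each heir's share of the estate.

Sorcha: ₹462,000; Ottilie: ₹78,000; Kenji: ₹78,000; Delphine: ₹78,000; Benedek: ₹156,000; Florian: ₹78,000; Eamon: ₹78,000; Zephyr: ₹39,000; Greta: ₹39,000

Sorcha first takes ₹150,000, leaving a balance of ₹936,000. Sorcha then takes one-third of the balance (₹312,000), for a total of ₹462,000. The remaining ₹624,000 passes to the descendants.
The descendants' portion (₹624,000) is divided at the children's generation into 4 shares of ₹156,000. Benedek takes ₹156,000. The 3 shares of the deceased (Gideon, Tobias, and Desmond) are combined into a pool of ₹468,000.
That pool (₹468,000) is divided at the grandchildren's generation into 6 shares of ₹78,000. Ottilie, Kenji, Delphine, Florian, and Eamon each take ₹78,000. The remaining share for the deceased Tavita (₹78,000) is carried to the next generation.
That pool (₹78,000) is divided at the great-grandchildren's generation equally among Zephyr and Greta: ₹39,000 each.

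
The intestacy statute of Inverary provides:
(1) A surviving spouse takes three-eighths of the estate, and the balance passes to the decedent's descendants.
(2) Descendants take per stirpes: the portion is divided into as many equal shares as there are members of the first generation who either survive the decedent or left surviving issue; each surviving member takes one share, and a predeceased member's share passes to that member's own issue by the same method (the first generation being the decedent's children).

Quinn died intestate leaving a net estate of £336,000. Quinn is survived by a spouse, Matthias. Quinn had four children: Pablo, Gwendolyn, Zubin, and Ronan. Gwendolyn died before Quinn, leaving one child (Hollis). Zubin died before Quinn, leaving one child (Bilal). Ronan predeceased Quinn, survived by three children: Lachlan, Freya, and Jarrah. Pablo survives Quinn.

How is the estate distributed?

Matthias takes three-eighths of £336,000 = £126,000. The remaining £210,000 passes to the descendants.
The descendants' portion (£210,000) is divided into 4 shares of £52,500: Pablo takes £52,500; Gwendolyn's £52,500 share passes to Gwendolyn's issue; Zubin's £52,500 share passes to Zubin's issue; Ronan's £52,500 share passes to Ronan's issue.
Gwendolyn's share (£52,500) passes entirely to Hollis.
Zubin's share (£52,500) passes entirely to Bilal.
Ronan's share (£52,500) is divided into 3 shares of £17,500: Lachlan, Freya, and Jarrah each take £17,500.

Matthias: £126,000; Pablo: £52,500; Hollis: £52,500; Bilal: £52,500; Lachlan: £17,500; Freya: £17,500; Jarrah: £17,500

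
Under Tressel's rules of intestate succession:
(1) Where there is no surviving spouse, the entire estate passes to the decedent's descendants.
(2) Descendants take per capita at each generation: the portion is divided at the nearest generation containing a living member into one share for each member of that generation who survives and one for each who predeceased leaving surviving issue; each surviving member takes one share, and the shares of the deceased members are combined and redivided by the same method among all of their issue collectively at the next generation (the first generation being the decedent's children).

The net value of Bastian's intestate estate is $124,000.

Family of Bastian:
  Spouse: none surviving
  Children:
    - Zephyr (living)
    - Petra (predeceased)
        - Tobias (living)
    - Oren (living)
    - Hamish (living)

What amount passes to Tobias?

Tobias receives $31,000.

The entire $124,000 passes to the descendants.
That amount ($124,000) is divided at the children's generation into 4 shares of $31,000. Zephyr, Oren, and Hamish each take $31,000. The remaining share for the deceased Petra ($31,000) is carried to the next generation.
That pool ($31,000) passes entirely to Tobias, the sole taker at the grandchildren's generation.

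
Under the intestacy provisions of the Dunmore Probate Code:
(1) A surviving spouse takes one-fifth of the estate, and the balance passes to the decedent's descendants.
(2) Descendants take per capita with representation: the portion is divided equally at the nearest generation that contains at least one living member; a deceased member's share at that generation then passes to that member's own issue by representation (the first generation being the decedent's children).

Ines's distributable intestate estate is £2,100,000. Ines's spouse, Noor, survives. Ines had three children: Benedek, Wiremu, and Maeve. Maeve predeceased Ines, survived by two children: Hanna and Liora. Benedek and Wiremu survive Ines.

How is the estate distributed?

Noor takes one-fifth of £2,100,000 = £420,000. The remaining £1,680,000 passes to the descendants.
The descendants' portion (£1,680,000) is divided into 3 shares of £560,000: Benedek and Wiremu each take £560,000; Maeve's £560,000 share passes to Maeve's issue.
Maeve's share (£560,000) is divided into 2 shares of £280,000: Hanna and Liora each take £280,000.

Noor: £420,000; Benedek: £560,000; Wiremu: £560,000; Hanna: £280,000; Liora: £280,000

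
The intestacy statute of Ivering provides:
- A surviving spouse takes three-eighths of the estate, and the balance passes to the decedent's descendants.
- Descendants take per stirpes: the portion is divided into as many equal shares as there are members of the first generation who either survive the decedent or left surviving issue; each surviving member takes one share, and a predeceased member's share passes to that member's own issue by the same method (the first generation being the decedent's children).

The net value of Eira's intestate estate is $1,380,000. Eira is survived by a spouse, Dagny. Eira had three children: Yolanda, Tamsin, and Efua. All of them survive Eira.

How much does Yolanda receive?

Dagny takes three-eighths of $1,380,000 = $517,500. The remaining $862,500 passes to the descendants.
The descendants' portion ($862,500) is divided into 3 shares of $287,500: Yolanda, Tamsin, and Efua each take $287,500.

Yolanda receives $287,500.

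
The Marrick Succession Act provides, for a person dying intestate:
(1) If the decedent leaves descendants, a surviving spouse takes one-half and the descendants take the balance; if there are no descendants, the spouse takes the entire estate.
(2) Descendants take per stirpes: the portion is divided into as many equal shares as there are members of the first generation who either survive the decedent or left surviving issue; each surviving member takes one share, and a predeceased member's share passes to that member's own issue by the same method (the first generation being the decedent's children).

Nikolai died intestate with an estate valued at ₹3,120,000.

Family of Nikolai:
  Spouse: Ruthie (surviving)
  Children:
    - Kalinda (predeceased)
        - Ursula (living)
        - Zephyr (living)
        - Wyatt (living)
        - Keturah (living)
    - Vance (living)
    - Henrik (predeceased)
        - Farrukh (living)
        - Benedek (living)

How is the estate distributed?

Ruthie: ₹1,560,000; Ursula: ₹130,000; Zephyr: ₹130,000; Wyatt: ₹130,000; Keturah: ₹130,000; Vance: ₹520,000; Farrukh: ₹260,000; Benedek: ₹260,000

Ruthie takes one-half of ₹3,120,000 = ₹1,560,000. The remaining ₹1,560,000 passes to the descendants.
The descendants' portion (₹1,560,000) is divided into 3 shares of ₹520,000: Vance takes ₹520,000; Kalinda's ₹520,000 share passes to Kalinda's issue; Henrik's ₹520,000 share passes to Henrik's issue.
Kalinda's share (₹520,000) is divided into 4 shares of ₹130,000: Ursula, Zephyr, Wyatt, and Keturah each take ₹130,000.
Henrik's share (₹520,000) is divided into 2 shares of ₹260,000: Farrukh and Benedek each take ₹260,000.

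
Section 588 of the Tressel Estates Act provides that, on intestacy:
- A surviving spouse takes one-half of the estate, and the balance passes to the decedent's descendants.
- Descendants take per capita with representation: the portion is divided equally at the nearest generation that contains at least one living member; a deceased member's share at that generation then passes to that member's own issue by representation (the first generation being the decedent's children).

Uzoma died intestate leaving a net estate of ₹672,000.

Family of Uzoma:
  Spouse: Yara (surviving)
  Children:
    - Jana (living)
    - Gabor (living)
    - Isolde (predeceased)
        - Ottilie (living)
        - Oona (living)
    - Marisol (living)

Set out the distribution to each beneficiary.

Yara: ₹336,000; Jana: ₹84,000; Gabor: ₹84,000; Ottilie: ₹42,000; Oona: ₹42,000; Marisol: ₹84,000

Yara takes one-half of ₹672,000 = ₹336,000. The remaining ₹336,000 passes to the descendants.
The descendants' portion (₹336,000) is divided into 4 shares of ₹84,000: Jana, Gabor, and Marisol each take ₹84,000; Isolde's ₹84,000 share passes to Isolde's issue.
Isolde's share (₹84,000) is divided into 2 shares of ₹42,000: Ottilie and Oona each take ₹42,000.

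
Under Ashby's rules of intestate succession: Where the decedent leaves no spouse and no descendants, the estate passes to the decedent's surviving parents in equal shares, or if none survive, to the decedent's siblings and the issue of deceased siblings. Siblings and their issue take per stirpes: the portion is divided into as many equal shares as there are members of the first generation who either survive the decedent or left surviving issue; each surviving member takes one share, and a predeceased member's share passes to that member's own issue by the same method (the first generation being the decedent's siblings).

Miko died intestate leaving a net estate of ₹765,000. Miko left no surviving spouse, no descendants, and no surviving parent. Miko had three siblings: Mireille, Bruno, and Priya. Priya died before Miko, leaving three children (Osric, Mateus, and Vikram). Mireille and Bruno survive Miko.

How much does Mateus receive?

The entire ₹765,000 passes to the siblings and their issue.
That amount (₹765,000) is divided into 3 shares of ₹255,000: Mireille and Bruno each take ₹255,000; Priya's ₹255,000 share passes to Priya's issue.
Priya's share (₹255,000) is divided into 3 shares of ₹85,000: Osric, Mateus, and Vikram each take ₹85,000.

Mateus receives ₹85,000.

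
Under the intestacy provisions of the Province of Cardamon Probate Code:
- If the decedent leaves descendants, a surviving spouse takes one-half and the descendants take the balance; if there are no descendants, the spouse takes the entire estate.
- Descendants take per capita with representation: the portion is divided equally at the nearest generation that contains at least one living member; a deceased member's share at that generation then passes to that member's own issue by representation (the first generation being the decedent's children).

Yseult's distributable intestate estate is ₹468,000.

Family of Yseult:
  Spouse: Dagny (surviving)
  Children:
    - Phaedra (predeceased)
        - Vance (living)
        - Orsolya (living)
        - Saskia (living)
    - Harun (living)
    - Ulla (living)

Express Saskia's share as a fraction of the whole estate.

Dagny takes one-half of ₹468,000 = ₹234,000. The remaining ₹234,000 passes to the descendants.
The descendants' portion (₹234,000) is divided into 3 shares of ₹78,000: Harun and Ulla each take ₹78,000; Phaedra's ₹78,000 share passes to Phaedra's issue.
Phaedra's share (₹78,000) is divided into 3 shares of ₹26,000: Vance, Orsolya, and Saskia each take ₹26,000.

Saskia receives 1/18 of the estate.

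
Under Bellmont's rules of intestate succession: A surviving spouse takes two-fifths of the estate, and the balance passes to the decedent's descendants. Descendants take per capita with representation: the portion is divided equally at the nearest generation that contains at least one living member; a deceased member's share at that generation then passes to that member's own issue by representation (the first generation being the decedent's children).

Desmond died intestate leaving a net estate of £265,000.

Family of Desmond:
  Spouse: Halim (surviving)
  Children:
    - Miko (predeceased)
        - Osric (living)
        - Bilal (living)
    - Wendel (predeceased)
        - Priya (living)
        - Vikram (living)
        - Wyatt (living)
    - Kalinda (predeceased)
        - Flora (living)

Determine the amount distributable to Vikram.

Vikram receives £26,500.

Halim takes two-fifths of £265,000 = £106,000. The remaining £159,000 passes to the descendants.
No child survives, so the initial division is made at the grandchildren's generation.
The descendants' portion (£159,000) is divided into 6 shares of £26,500: Osric, Bilal, Priya, Vikram, Wyatt, and Flora each take £26,500.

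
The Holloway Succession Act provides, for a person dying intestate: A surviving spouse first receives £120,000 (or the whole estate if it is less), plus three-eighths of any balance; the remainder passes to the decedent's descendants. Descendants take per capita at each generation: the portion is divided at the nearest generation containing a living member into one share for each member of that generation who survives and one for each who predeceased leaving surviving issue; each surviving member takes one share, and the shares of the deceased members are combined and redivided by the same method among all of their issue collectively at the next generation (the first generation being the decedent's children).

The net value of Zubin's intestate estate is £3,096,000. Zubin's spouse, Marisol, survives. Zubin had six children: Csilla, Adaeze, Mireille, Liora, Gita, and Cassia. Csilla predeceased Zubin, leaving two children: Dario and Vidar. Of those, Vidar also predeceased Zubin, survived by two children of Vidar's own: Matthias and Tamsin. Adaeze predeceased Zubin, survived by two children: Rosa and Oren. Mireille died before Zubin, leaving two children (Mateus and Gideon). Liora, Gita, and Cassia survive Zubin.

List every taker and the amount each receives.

Marisol first takes £120,000, leaving a balance of £2,976,000. Marisol then takes three-eighths of the balance (£1,116,000), for a total of £1,236,000. The remaining £1,860,000 passes to the descendants.
The descendants' portion (£1,860,000) is divided at the children's generation into 6 shares of £310,000. Liora, Gita, and Cassia each take £310,000. The 3 shares of the deceased (Csilla, Adaeze, and Mireille) are combined into a pool of £930,000.
That pool (£930,000) is divided at the grandchildren's generation into 6 shares of £155,000. Dario, Rosa, Oren, Mateus, and Gideon each take £155,000. The remaining share for the deceased Vidar (£155,000) is carried to the next generation.
That pool (£155,000) is divided at the great-grandchildren's generation equally among Matthias and Tamsin: £77,500 each.

Marisol: £1,236,000; Dario: £155,000; Matthias: £77,500; Tamsin: £77,500; Rosa: £155,000; Oren: £155,000; Mateus: £155,000; Gideon: £155,000; Liora: £310,000; Gita: £310,000; Cassia: £310,000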